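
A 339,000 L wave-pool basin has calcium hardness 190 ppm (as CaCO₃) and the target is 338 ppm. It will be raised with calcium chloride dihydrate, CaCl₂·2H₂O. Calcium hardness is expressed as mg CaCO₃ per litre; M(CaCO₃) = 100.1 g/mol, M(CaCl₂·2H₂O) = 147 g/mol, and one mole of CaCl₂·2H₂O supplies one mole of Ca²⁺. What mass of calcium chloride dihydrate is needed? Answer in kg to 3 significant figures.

Hardness to add: (338 − 190) = 148 mg/L as CaCO₃ × 339,000 L = 50,170 g as CaCO₃.
Moles of Ca²⁺ (1 mol Ca²⁺ ≡ 1 mol CaCO₃): 50,170 / 100.1 g/mol = 501.2 mol.
Mass of CaCl₂·2H₂O: 501.2 × 147 = 73,680 g.

73.7 kg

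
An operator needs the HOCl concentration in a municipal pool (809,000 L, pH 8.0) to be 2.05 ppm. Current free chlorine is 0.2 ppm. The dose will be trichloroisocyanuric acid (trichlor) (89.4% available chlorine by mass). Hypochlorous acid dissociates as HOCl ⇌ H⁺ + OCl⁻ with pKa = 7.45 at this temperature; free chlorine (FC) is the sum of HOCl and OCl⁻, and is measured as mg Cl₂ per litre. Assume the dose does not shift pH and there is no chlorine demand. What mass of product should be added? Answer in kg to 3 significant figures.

8.26 kg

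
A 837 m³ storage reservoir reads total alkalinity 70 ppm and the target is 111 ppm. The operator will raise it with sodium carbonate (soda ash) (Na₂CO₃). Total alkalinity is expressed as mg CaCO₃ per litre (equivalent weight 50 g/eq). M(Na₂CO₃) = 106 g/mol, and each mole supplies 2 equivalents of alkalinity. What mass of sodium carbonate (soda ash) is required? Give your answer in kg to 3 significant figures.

Volume: 837 m³ = 837,000 L.
Alkalinity to add: (111 − 70) = 41 mg/L as CaCO₃ × 837,000 L = 34,320 g as CaCO₃.
Equivalents: 34,320 g ÷ 50 g/eq = 686.3 eq.
Each mole of Na₂CO₃ supplies 2 eq, so 686.3 / 2 = 343.2 mol.
Mass: 343.2 mol × 106 g/mol = 36,380 g.

36.4 kg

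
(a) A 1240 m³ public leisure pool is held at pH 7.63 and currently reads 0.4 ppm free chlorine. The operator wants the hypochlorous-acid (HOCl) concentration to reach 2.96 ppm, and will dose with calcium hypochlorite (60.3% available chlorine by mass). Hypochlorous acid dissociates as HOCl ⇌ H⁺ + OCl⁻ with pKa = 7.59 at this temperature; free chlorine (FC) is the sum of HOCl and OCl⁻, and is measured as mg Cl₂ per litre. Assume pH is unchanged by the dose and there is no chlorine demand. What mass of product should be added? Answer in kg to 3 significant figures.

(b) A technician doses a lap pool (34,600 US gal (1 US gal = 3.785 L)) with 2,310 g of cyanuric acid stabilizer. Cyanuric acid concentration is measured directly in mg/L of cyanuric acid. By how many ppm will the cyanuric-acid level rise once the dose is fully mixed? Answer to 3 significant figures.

(a) Volume: 1240 m³ = 1,240,000 L.
(a) [OCl⁻]/[HOCl] = 10^(pH − pKa) = 10^(7.63 − 7.59) = 1.096; fraction as HOCl = 1/(1 + 1.096) = 0.477.
(a) Free chlorine required for 2.96 ppm HOCl: 2.96 / 0.477 = 6.206 ppm.
(a) FC to add: 6.206 − 0.4 = 5.806 mg/L as Cl₂.
(a) Cl₂ equivalent: 5.806 mg/L × 1,240,000 L = 7199 g.
(a) Product at 60.3% available Cl: 7199 / 0.603 = 11,940 g.

(b) Volume: 34,600 US gal × 3.785 L/gal = 130,961 L.
(b) Rise: 2,310 g / 130,961 L × 1000 = 17.64 mg/L.

(a) 11.9 kg; (b) 17.6 ppm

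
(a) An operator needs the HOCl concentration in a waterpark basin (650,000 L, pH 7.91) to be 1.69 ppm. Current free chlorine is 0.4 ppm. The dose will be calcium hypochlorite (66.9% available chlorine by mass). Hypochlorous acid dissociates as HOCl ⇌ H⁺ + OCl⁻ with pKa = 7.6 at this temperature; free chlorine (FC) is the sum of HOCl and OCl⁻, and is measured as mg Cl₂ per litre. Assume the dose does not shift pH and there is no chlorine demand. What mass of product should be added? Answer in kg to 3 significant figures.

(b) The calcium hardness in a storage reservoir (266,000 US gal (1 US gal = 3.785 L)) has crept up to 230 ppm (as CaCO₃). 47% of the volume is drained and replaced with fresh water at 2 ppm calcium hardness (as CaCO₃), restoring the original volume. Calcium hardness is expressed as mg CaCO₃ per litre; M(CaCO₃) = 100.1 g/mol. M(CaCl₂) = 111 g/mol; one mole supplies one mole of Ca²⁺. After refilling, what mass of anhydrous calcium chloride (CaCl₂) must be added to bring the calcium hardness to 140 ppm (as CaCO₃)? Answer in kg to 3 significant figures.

(a) [OCl⁻]/[HOCl] = 10^(pH − pKa) = 10^(7.91 − 7.6) = 2.042; fraction as HOCl = 1/(1 + 2.042) = 0.3288.
(a) Free chlorine required for 1.69 ppm HOCl: 1.69 / 0.3288 = 5.141 ppm.
(a) FC to add: 5.141 − 0.4 = 4.741 mg/L as Cl₂.
(a) Cl₂ equivalent: 4.741 mg/L × 650,000 L = 3081 g.
(a) Product at 66.9% available Cl: 3081 / 0.669 = 4606 g.

(b) Volume: 266,000 US gal × 3.785 L/gal = 1,006,810 L.
(b) After draining 47% and refilling: 230 × 0.53 + 2 × 0.47 = 122.84 ppm.
(b) Deficit to target: 140 − 122.84 = 17.16 mg/L.
(b) As CaCO₃: 17.16 mg/L × 1,006,810 L = 17,280 g; ÷ 100.1 = 172.6 mol Ca²⁺.
(b) Mass: 172.6 × 111 = 19,160 g.

(a) 4.61 kg; (b) 19.2 kg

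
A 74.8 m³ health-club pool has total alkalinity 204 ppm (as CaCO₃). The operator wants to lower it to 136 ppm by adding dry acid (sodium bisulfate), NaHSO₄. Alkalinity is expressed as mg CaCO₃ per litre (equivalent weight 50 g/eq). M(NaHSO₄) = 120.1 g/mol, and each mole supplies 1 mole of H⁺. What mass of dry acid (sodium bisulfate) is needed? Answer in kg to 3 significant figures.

12.2 kg

Volume: 74.8 m³ = 74,800 L.
Alkalinity to neutralize: (204 − 136) = 68 mg/L as CaCO₃ × 74,800 L = 5086 g as CaCO₃.
Equivalents of H⁺ required: 5086 ÷ 50 g/eq = 101.7 eq = 101.7 mol NaHSO₄.
Mass of NaHSO₄: 101.7 × 120.1 = 12,220 g.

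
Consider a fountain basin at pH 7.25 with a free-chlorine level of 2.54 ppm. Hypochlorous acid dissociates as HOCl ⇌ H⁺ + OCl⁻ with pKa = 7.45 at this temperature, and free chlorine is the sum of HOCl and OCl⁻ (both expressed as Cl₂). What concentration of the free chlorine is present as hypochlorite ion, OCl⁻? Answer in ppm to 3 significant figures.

[OCl⁻]/[HOCl] = 10^(pH − pKa) = 10^(7.25 − 7.45) = 10^-0.20 = 0.631.
Fraction as HOCl = 1 / (1 + 0.631) = 0.6131.
OCl⁻ = (1 − 0.6131) × 2.54 ppm = 0.9826 ppm.

0.983 ppm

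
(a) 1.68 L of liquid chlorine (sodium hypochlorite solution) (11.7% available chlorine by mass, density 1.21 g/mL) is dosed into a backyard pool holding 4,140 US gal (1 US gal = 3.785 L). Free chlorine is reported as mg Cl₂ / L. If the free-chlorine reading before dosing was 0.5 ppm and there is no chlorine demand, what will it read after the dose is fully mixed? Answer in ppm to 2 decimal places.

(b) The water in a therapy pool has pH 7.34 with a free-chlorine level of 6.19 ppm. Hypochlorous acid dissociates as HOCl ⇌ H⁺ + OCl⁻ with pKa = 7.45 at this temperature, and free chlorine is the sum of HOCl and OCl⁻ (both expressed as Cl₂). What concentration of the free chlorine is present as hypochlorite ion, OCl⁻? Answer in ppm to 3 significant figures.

(a) Volume: 4,140 US gal × 3.785 L/gal = 15,670 L.
(a) Mass of solution: 1.68 L × 1000 mL/L × 1.21 g/mL = 2033 g.
(a) Available chlorine delivered: 2033 g × 0.117 = 237.8 g as Cl₂.
(a) Concentration rise: 237.8 g / 15,670 L = 15.18 mg/L = 15.18 ppm.
(a) Final FC: 0.5 + 15.18 = 15.68 ppm.

(b) [OCl⁻]/[HOCl] = 10^(pH − pKa) = 10^(7.34 − 7.45) = 10^-0.11 = 0.7762.
(b) Fraction as HOCl = 1 / (1 + 0.7762) = 0.563.
(b) OCl⁻ = (1 − 0.563) × 6.19 ppm = 2.705 ppm.

(a) 15.68 ppm; (b) 2.71 ppm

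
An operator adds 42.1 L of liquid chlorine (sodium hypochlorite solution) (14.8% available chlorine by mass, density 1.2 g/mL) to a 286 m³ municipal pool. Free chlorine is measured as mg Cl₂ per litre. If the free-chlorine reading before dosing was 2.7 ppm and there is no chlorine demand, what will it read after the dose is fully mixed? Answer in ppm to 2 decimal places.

Volume: 286 m³ = 286,000 L.
Mass of solution: 42.1 L × 1000 mL/L × 1.2 g/mL = 50,520 g.
Available chlorine delivered: 50,520 g × 0.148 = 7477 g as Cl₂.
Concentration rise: 7477 g / 286,000 L = 26.14 mg/L = 26.14 ppm.
Final FC: 2.7 + 26.14 = 28.84 ppm.

28.84 ppm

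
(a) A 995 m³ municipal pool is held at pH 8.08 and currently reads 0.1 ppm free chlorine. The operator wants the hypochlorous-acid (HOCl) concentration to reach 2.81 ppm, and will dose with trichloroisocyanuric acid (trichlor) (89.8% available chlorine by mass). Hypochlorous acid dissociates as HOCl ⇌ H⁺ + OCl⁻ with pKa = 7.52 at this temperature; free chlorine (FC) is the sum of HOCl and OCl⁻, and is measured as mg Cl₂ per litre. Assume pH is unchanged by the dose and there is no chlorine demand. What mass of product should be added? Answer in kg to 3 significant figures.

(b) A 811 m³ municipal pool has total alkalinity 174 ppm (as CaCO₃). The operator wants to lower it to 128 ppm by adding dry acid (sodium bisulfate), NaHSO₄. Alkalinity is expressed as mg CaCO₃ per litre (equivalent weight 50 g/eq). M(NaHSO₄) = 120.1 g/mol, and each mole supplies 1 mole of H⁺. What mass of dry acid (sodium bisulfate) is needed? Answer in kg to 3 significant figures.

(a) Volume: 995 m³ = 995,000 L.
(a) [OCl⁻]/[HOCl] = 10^(pH − pKa) = 10^(8.08 − 7.52) = 3.631; fraction as HOCl = 1/(1 + 3.631) = 0.2159.
(a) Free chlorine required for 2.81 ppm HOCl: 2.81 / 0.2159 = 13.01 ppm.
(a) FC to add: 13.01 − 0.1 = 12.91 mg/L as Cl₂.
(a) Cl₂ equivalent: 12.91 mg/L × 995,000 L = 12,850 g.
(a) Product at 89.8% available Cl: 12,850 / 0.898 = 14,310 g.

(b) Volume: 811 m³ = 811,000 L.
(b) Alkalinity to neutralize: (174 − 128) = 46 mg/L as CaCO₃ × 811,000 L = 37,310 g as CaCO₃.
(b) Equivalents of H⁺ required: 37,310 ÷ 50 g/eq = 746.1 eq = 746.1 mol NaHSO₄.
(b) Mass of NaHSO₄: 746.1 × 120.1 = 89,610 g.

(a) 14.3 kg; (b) 89.6 kg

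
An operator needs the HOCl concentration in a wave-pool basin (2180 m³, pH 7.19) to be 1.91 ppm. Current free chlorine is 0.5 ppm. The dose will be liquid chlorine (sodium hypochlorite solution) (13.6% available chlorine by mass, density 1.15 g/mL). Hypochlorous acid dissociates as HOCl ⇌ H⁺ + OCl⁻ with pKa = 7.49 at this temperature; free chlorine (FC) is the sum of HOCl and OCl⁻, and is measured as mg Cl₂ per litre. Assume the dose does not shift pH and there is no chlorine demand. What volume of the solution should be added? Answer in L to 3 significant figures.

Volume: 2180 m³ = 2,180,000 L.
[OCl⁻]/[HOCl] = 10^(pH − pKa) = 10^(7.19 − 7.49) = 0.5012; fraction as HOCl = 1/(1 + 0.5012) = 0.6661.
Free chlorine required for 1.91 ppm HOCl: 1.91 / 0.6661 = 2.867 ppm.
FC to add: 2.867 − 0.5 = 2.367 mg/L as Cl₂.
Cl₂ equivalent: 2.367 mg/L × 2,180,000 L = 5161 g.
Product at 13.6% available Cl: 5161 / 0.136 = 37,950 g.
Volume: 37,950 g ÷ 1.15 g/mL = 33,000 mL.

33.0 L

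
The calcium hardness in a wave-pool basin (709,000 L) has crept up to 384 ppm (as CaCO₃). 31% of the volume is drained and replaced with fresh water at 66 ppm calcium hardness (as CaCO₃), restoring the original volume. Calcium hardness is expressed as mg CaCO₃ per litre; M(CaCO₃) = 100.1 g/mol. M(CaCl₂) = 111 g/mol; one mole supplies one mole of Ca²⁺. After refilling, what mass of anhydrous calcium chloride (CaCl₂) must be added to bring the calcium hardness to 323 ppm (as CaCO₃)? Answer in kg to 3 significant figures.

29.5 kg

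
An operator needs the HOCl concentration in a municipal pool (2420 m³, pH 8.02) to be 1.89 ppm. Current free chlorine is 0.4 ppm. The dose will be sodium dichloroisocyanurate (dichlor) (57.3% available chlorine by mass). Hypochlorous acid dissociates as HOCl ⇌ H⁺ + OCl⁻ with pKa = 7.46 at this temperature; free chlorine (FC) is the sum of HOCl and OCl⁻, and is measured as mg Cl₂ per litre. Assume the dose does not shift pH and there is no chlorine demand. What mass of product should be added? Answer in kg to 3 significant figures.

35.3 kg

Volume: 2420 m³ = 2,420,000 L.
[OCl⁻]/[HOCl] = 10^(pH − pKa) = 10^(8.02 − 7.46) = 3.631; fraction as HOCl = 1/(1 + 3.631) = 0.2159.
Free chlorine required for 1.89 ppm HOCl: 1.89 / 0.2159 = 8.752 ppm.
FC to add: 8.752 − 0.4 = 8.352 mg/L as Cl₂.
Cl₂ equivalent: 8.352 mg/L × 2,420,000 L = 20,210 g.
Product at 57.3% available Cl: 20,210 / 0.573 = 35,270 g.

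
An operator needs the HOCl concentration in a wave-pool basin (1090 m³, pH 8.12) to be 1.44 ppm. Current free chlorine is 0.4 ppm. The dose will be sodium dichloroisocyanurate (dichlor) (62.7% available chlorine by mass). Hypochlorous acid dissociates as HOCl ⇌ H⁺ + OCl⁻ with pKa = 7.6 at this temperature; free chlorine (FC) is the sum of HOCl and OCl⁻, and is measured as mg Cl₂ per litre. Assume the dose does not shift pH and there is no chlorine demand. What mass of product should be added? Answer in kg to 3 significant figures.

Volume: 1090 m³ = 1,090,000 L.
[OCl⁻]/[HOCl] = 10^(pH − pKa) = 10^(8.12 − 7.6) = 3.311; fraction as HOCl = 1/(1 + 3.311) = 0.2319.
Free chlorine required for 1.44 ppm HOCl: 1.44 / 0.2319 = 6.208 ppm.
FC to add: 6.208 − 0.4 = 5.808 mg/L as Cl₂.
Cl₂ equivalent: 5.808 mg/L × 1,090,000 L = 6331 g.
Product at 62.7% available Cl: 6331 / 0.627 = 10,100 g.

10.1 kg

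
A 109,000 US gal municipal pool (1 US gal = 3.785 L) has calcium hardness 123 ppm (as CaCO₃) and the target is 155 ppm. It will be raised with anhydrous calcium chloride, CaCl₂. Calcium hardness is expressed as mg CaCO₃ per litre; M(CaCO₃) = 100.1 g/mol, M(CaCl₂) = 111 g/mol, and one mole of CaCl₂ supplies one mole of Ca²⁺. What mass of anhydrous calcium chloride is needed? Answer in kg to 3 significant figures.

Volume: 109,000 US gal × 3.785 L/gal = 412,565 L.
Hardness to add: (155 − 123) = 32 mg/L as CaCO₃ × 412,565 L = 13,200 g as CaCO₃.
Moles of Ca²⁺ (1 mol Ca²⁺ ≡ 1 mol CaCO₃): 13,200 / 100.1 g/mol = 131.9 mol.
Mass of CaCl₂: 131.9 × 111 = 14,640 g.

14.6 kg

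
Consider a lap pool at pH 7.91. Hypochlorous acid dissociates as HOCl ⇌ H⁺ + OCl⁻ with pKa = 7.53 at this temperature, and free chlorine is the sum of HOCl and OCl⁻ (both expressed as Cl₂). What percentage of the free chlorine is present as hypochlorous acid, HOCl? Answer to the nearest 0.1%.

[OCl⁻]/[HOCl] = 10^(pH − pKa) = 10^(7.91 − 7.53) = 10^0.38 = 2.399.
Fraction as HOCl = 1 / (1 + 2.399) = 0.2942.

29.4%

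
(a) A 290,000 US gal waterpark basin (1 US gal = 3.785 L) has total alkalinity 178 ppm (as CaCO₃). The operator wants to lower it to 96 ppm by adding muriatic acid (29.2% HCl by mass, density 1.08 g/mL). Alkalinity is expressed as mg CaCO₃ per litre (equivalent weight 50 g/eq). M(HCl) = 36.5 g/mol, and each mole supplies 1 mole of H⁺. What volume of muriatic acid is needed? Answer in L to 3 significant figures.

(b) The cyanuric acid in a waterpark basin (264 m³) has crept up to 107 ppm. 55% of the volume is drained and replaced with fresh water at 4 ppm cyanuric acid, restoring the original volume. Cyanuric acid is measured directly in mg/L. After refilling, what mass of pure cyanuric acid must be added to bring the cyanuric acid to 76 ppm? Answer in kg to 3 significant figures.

(a) 208 L; (b) 6.77 kg

(a) Volume: 290,000 US gal × 3.785 L/gal = 1,097,650 L.
(a) Alkalinity to neutralize: (178 − 96) = 82 mg/L as CaCO₃ × 1,097,650 L = 90,010 g as CaCO₃.
(a) Equivalents of H⁺ required: 90,010 ÷ 50 g/eq = 1800 eq = 1800 mol HCl.
(a) Mass of HCl: 1800 × 36.5 = 65,710 g.
(a) Mass of 29.2% solution: 65,710 / 0.292 = 225,000 g.
(a) Volume: 225,000 g ÷ 1.08 g/mL = 208,400 mL.

(b) Volume: 264 m³ = 264,000 L.
(b) After draining 55% and refilling: 107 × 0.45 + 4 × 0.55 = 50.35 ppm.
(b) Deficit to target: 76 − 50.35 = 25.65 mg/L.
(b) Mass: 25.65 mg/L × 264,000 L = 6772 g cyanuric acid.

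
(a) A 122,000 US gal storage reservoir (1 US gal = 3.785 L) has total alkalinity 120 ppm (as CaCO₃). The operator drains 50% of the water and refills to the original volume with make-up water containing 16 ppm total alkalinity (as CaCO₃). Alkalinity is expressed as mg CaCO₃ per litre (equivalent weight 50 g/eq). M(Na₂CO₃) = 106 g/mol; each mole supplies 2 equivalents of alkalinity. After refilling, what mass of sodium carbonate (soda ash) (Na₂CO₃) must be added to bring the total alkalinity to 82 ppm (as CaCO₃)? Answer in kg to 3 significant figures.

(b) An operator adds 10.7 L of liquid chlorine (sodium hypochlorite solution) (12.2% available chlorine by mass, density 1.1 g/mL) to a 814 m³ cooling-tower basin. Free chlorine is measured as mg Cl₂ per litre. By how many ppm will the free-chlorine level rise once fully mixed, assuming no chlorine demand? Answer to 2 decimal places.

(a) Volume: 122,000 US gal × 3.785 L/gal = 461,770 L.
(a) After draining 50% and refilling: 120 × 0.50 + 16 × 0.50 = 68 ppm.
(a) Deficit to target: 82 − 68 = 14 mg/L.
(a) As CaCO₃: 14 mg/L × 461,770 L = 6465 g; ÷ 50 g/eq ÷ 2 = 64.65 mol Na₂CO₃.
(a) Mass: 64.65 × 106 = 6853 g.

(b) Volume: 814 m³ = 814,000 L.
(b) Mass of solution: 10.7 L × 1000 mL/L × 1.1 g/mL = 11,770 g.
(b) Available chlorine delivered: 11,770 g × 0.122 = 1436 g as Cl₂.
(b) Concentration rise: 1436 g / 814,000 L = 1.764 mg/L = 1.76 ppm.

(a) 6.85 kg; (b) 1.76 ppm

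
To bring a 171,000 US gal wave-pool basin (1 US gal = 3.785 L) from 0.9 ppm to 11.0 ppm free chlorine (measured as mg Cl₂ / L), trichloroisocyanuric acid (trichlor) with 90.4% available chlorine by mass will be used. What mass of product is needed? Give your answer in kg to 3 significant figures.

Volume: 171,000 US gal × 3.785 L/gal = 647,235 L.
Chlorine deficit: 11.0 − 0.9 = 10.1 ppm = 10.1 mg/L as Cl₂.
Cl₂ equivalent needed: 10.1 mg/L × 647,235 L = 6,537,000 mg = 6537 g.
Product at 90.4% available chlorine: 6537 / 0.904 = 7231 g.

7.23 kg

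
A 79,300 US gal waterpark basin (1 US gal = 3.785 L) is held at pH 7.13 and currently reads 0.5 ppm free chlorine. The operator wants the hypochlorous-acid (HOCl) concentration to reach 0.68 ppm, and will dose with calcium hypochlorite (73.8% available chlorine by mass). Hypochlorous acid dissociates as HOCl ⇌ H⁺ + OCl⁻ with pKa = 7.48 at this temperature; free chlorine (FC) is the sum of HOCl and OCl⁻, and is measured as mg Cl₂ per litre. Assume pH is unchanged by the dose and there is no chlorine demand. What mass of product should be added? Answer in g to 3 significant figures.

197 g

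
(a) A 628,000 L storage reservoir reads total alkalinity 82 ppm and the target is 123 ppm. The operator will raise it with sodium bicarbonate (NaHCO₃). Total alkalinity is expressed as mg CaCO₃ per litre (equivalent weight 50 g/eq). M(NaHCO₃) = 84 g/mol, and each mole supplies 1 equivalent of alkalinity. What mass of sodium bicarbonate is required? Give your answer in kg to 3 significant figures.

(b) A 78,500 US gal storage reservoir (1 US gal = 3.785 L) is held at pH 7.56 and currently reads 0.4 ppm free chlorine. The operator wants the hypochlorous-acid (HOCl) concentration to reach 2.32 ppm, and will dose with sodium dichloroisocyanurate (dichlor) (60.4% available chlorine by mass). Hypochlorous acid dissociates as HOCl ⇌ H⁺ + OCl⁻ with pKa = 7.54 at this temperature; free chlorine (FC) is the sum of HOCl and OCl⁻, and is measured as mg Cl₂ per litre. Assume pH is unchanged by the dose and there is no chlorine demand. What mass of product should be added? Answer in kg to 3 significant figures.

(a) 43.3 kg; (b) 2.14 kg

(a) Alkalinity to add: (123 − 82) = 41 mg/L as CaCO₃ × 628,000 L = 25,750 g as CaCO₃.
(a) Equivalents: 25,750 g ÷ 50 g/eq = 515 eq.
(a) NaHCO₃ supplies 1 eq per mole → 515 mol.
(a) Mass: 515 mol × 84 g/mol = 43,260 g.

(b) Volume: 78,500 US gal × 3.785 L/gal = 297,122 L.
(b) [OCl⁻]/[HOCl] = 10^(pH − pKa) = 10^(7.56 − 7.54) = 1.047; fraction as HOCl = 1/(1 + 1.047) = 0.4885.
(b) Free chlorine required for 2.32 ppm HOCl: 2.32 / 0.4885 = 4.749 ppm.
(b) FC to add: 4.749 − 0.4 = 4.349 mg/L as Cl₂.
(b) Cl₂ equivalent: 4.349 mg/L × 297,122 L = 1292 g.
(b) Product at 60.4% available Cl: 1292 / 0.604 = 2140 g.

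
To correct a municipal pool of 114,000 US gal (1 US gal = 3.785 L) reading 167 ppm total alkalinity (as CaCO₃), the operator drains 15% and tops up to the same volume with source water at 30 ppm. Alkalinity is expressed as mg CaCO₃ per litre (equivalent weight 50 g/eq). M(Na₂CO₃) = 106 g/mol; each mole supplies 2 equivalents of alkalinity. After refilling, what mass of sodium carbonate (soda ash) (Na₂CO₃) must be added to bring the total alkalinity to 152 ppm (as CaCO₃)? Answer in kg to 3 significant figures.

Volume: 114,000 US gal × 3.785 L/gal = 431,490 L.
After draining 15% and refilling: 167 × 0.85 + 30 × 0.15 = 146.45 ppm.
Deficit to target: 152 − 146.45 = 5.55 mg/L.
As CaCO₃: 5.55 mg/L × 431,490 L = 2395 g; ÷ 50 g/eq ÷ 2 = 23.95 mol Na₂CO₃.
Mass: 23.95 × 106 = 2538 g.

2.54 kg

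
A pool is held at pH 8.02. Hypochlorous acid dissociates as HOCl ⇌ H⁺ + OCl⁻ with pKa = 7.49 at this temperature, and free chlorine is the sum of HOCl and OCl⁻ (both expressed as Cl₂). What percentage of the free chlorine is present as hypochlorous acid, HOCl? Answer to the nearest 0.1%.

22.8%

[OCl⁻]/[HOCl] = 10^(pH − pKa) = 10^(8.02 − 7.49) = 10^0.53 = 3.388.
Fraction as HOCl = 1 / (1 + 3.388) = 0.2279.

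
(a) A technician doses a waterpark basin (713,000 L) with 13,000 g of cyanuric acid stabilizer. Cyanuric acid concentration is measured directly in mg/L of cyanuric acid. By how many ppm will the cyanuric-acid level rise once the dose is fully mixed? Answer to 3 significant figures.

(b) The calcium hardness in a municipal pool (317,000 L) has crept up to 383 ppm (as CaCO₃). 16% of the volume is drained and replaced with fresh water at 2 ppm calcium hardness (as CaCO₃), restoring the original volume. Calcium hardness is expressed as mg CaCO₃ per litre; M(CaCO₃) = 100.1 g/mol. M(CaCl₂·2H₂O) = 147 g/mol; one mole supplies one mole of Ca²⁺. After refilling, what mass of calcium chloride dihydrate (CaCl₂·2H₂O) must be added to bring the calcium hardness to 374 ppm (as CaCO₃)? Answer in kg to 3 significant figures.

(a) 18.2 ppm; (b) 24.2 kg

(a) Rise: 13,000 g / 713,000 L × 1000 = 18.23 mg/L.

(b) After draining 16% and refilling: 383 × 0.84 + 2 × 0.16 = 322.04 ppm.
(b) Deficit to target: 374 − 322.04 = 51.96 mg/L.
(b) As CaCO₃: 51.96 mg/L × 317,000 L = 16,470 g; ÷ 100.1 = 164.5 mol Ca²⁺.
(b) Mass: 164.5 × 147 = 24,190 g.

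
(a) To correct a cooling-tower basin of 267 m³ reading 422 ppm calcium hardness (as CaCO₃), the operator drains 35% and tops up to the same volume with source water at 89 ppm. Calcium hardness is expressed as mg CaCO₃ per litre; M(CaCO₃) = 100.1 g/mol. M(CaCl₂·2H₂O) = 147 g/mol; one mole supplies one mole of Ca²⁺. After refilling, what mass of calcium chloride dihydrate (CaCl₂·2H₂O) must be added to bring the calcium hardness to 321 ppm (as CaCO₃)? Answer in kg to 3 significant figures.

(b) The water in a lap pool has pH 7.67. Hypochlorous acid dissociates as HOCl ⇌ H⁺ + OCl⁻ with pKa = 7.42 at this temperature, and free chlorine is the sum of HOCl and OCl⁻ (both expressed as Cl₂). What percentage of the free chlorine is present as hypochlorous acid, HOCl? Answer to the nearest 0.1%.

(a) 6.10 kg; (b) 36.0%

(a) Volume: 267 m³ = 267,000 L.
(a) After draining 35% and refilling: 422 × 0.65 + 89 × 0.35 = 305.45 ppm.
(a) Deficit to target: 321 − 305.45 = 15.55 mg/L.
(a) As CaCO₃: 15.55 mg/L × 267,000 L = 4152 g; ÷ 100.1 = 41.48 mol Ca²⁺.
(a) Mass: 41.48 × 147 = 6097 g.

(b) [OCl⁻]/[HOCl] = 10^(pH − pKa) = 10^(7.67 − 7.42) = 10^0.25 = 1.778.
(b) Fraction as HOCl = 1 / (1 + 1.778) = 0.3599.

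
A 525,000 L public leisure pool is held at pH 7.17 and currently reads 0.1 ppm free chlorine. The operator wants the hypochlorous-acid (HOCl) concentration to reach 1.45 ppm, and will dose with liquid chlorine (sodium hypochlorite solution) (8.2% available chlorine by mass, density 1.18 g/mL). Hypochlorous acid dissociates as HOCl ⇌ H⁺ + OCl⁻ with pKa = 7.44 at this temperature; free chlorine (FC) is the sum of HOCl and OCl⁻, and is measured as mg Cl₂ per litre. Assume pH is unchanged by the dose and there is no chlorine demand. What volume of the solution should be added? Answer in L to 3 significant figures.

11.5 L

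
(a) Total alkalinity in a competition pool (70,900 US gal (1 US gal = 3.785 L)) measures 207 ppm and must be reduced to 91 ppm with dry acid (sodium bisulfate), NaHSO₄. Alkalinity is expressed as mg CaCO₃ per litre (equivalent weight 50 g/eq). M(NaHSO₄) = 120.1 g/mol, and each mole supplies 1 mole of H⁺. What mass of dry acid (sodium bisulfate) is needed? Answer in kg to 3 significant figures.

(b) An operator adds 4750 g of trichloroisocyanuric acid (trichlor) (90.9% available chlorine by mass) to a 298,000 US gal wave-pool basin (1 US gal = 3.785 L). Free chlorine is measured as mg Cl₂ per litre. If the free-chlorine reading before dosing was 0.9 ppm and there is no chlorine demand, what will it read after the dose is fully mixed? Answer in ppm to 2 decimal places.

(a) 74.8 kg; (b) 4.73 ppm

(a) Volume: 70,900 US gal × 3.785 L/gal = 268,356 L.
(a) Alkalinity to neutralize: (207 − 91) = 116 mg/L as CaCO₃ × 268,356 L = 31,130 g as CaCO₃.
(a) Equivalents of H⁺ required: 31,130 ÷ 50 g/eq = 622.6 eq = 622.6 mol NaHSO₄.
(a) Mass of NaHSO₄: 622.6 × 120.1 = 74,770 g.

(b) Volume: 298,000 US gal × 3.785 L/gal = 1,127,930 L.
(b) Available chlorine delivered: 4750 g × 0.909 = 4318 g as Cl₂.
(b) Concentration rise: 4318 g / 1,127,930 L = 3.828 mg/L = 3.83 ppm.
(b) Final FC: 0.9 + 3.83 = 4.73 ppm.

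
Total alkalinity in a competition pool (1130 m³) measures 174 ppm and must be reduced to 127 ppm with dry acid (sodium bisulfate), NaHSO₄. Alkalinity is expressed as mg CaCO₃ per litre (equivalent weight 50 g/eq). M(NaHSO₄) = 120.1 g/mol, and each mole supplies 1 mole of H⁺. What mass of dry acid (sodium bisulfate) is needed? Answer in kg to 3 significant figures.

Volume: 1130 m³ = 1,130,000 L.
Alkalinity to neutralize: (174 − 127) = 47 mg/L as CaCO₃ × 1,130,000 L = 53,110 g as CaCO₃.
Equivalents of H⁺ required: 53,110 ÷ 50 g/eq = 1062 eq = 1062 mol NaHSO₄.
Mass of NaHSO₄: 1062 × 120.1 = 127,600 g.

128 kg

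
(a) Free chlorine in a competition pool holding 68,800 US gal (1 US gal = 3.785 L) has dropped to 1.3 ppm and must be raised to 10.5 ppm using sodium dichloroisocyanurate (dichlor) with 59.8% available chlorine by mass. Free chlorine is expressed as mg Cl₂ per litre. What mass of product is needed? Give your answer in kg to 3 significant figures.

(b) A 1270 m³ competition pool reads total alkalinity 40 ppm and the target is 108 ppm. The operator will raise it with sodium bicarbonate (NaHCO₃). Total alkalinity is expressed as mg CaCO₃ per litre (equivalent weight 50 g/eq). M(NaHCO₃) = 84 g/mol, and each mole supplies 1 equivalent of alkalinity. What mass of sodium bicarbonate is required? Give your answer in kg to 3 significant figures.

(a) 4.01 kg; (b) 145 kg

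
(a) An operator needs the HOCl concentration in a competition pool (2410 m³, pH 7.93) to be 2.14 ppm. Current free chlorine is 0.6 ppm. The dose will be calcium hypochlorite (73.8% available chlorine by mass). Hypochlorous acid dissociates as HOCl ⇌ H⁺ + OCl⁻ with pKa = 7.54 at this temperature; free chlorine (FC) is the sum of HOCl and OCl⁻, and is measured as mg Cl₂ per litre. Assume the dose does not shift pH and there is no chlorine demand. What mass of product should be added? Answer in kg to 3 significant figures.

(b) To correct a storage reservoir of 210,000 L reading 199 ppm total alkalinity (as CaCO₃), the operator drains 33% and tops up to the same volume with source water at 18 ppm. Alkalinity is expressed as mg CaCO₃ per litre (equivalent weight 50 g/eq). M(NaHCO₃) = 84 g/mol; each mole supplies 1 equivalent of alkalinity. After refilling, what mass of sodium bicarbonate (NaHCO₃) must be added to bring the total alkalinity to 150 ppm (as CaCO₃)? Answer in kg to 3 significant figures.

(a) 22.2 kg; (b) 3.79 kg

(a) Volume: 2410 m³ = 2,410,000 L.
(a) [OCl⁻]/[HOCl] = 10^(pH − pKa) = 10^(7.93 − 7.54) = 2.455; fraction as HOCl = 1/(1 + 2.455) = 0.2895.
(a) Free chlorine required for 2.14 ppm HOCl: 2.14 / 0.2895 = 7.393 ppm.
(a) FC to add: 7.393 − 0.6 = 6.793 mg/L as Cl₂.
(a) Cl₂ equivalent: 6.793 mg/L × 2,410,000 L = 16,370 g.
(a) Product at 73.8% available Cl: 16,370 / 0.738 = 22,180 g.

(b) After draining 33% and refilling: 199 × 0.67 + 18 × 0.33 = 139.27 ppm.
(b) Deficit to target: 150 − 139.27 = 10.73 mg/L.
(b) As CaCO₃: 10.73 mg/L × 210,000 L = 2253 g; ÷ 50 g/eq ÷ 1 = 45.07 mol NaHCO₃.
(b) Mass: 45.07 × 84 = 3786 g.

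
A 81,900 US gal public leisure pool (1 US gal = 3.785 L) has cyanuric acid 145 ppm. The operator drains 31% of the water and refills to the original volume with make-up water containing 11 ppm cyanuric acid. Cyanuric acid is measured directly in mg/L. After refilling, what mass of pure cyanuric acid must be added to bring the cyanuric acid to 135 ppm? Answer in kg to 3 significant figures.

9.78 kg

Volume: 81,900 US gal × 3.785 L/gal = 309,992 L.
After draining 31% and refilling: 145 × 0.69 + 11 × 0.31 = 103.46 ppm.
Deficit to target: 135 − 103.46 = 31.54 mg/L.
Mass: 31.54 mg/L × 309,992 L = 9777 g cyanuric acid.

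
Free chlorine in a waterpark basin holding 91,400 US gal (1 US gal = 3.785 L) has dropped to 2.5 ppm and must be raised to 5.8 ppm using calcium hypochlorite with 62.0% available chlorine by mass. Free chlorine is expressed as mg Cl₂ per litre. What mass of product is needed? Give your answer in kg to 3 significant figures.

1.84 kg

Volume: 91,400 US gal × 3.785 L/gal = 345,949 L.
Chlorine deficit: 5.8 − 2.5 = 3.3 ppm = 3.3 mg/L as Cl₂.
Cl₂ equivalent needed: 3.3 mg/L × 345,949 L = 1,142,000 mg = 1142 g.
Product at 62.0% available chlorine: 1142 / 0.62 = 1841 g.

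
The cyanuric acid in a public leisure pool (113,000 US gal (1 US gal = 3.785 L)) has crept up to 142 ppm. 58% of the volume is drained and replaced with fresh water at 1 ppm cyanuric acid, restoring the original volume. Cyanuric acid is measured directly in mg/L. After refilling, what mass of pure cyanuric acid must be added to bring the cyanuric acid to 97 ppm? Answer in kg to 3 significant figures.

Volume: 113,000 US gal × 3.785 L/gal = 427,705 L.
After draining 58% and refilling: 142 × 0.42 + 1 × 0.58 = 60.22 ppm.
Deficit to target: 97 − 60.22 = 36.78 mg/L.
Mass: 36.78 mg/L × 427,705 L = 15,730 g cyanuric acid.

15.7 kg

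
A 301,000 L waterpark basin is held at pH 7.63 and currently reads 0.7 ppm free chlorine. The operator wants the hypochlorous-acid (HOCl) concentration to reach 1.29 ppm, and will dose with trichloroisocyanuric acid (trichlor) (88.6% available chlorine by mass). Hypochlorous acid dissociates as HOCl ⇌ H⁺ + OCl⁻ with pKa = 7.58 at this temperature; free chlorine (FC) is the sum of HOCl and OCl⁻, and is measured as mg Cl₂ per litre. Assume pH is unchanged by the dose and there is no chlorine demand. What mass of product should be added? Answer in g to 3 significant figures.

[OCl⁻]/[HOCl] = 10^(pH − pKa) = 10^(7.63 − 7.58) = 1.122; fraction as HOCl = 1/(1 + 1.122) = 0.4712.
Free chlorine required for 1.29 ppm HOCl: 1.29 / 0.4712 = 2.737 ppm.
FC to add: 2.737 − 0.7 = 2.037 mg/L as Cl₂.
Cl₂ equivalent: 2.037 mg/L × 301,000 L = 613.3 g.
Product at 88.6% available Cl: 613.3 / 0.886 = 692.2 g.

692 g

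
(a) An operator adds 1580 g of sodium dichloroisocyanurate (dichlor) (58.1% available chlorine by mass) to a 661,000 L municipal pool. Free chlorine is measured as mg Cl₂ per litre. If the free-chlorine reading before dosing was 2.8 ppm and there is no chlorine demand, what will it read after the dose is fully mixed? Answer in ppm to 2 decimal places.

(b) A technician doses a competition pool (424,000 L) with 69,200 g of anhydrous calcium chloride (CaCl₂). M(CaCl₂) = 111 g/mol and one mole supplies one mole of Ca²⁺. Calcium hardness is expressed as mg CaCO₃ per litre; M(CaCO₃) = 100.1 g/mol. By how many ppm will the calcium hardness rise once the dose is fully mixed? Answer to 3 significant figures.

(a) Available chlorine delivered: 1580 g × 0.581 = 918 g as Cl₂.
(a) Concentration rise: 918 g / 661,000 L = 1.389 mg/L = 1.39 ppm.
(a) Final FC: 2.8 + 1.39 = 4.19 ppm.

(b) Moles of Ca²⁺: 69,200 g ÷ 111 g/mol = 623.4 mol.
(b) As CaCO₃: 623.4 mol × 100.1 g/mol = 62,400 g.
(b) Rise: 62,400 g / 424,000 L × 1000 = 147.2 mg/L.

(a) 4.19 ppm; (b) 147 ppm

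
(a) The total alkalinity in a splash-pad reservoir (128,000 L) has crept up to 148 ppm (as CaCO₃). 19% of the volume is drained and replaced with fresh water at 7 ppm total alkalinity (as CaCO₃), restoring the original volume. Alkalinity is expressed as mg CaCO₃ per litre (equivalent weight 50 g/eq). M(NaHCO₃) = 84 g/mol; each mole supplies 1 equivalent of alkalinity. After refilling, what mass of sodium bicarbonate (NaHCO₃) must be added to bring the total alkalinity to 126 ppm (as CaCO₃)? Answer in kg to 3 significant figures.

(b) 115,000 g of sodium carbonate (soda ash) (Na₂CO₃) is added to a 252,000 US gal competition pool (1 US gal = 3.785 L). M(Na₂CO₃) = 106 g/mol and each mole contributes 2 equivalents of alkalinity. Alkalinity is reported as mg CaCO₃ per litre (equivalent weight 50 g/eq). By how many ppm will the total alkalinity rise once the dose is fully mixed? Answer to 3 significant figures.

(a) After draining 19% and refilling: 148 × 0.81 + 7 × 0.19 = 121.21 ppm.
(a) Deficit to target: 126 − 121.21 = 4.79 mg/L.
(a) As CaCO₃: 4.79 mg/L × 128,000 L = 613.1 g; ÷ 50 g/eq ÷ 1 = 12.26 mol NaHCO₃.
(a) Mass: 12.26 × 84 = 1030 g.

(b) Volume: 252,000 US gal × 3.785 L/gal = 953,820 L.
(b) Moles of Na₂CO₃: 115,000 g ÷ 106 g/mol = 1085 mol → 2170 eq of alkalinity.
(b) As CaCO₃: 2170 eq × 50 g/eq = 108,500 g.
(b) Rise: 108,500 g / 953,820 L × 1000 = 113.7 mg/L.

(a) 1.03 kg; (b) 114 ppm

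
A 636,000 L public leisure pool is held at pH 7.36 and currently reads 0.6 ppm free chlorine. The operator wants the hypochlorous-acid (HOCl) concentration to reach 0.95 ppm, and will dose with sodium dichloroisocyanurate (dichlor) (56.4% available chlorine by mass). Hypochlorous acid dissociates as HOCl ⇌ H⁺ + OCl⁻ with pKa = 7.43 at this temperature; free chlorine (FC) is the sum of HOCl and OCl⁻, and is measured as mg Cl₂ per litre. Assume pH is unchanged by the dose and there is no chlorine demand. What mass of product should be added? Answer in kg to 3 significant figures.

1.31 kg

[OCl⁻]/[HOCl] = 10^(pH − pKa) = 10^(7.36 − 7.43) = 0.8511; fraction as HOCl = 1/(1 + 0.8511) = 0.5402.
Free chlorine required for 0.95 ppm HOCl: 0.95 / 0.5402 = 1.759 ppm.
FC to add: 1.759 − 0.6 = 1.159 mg/L as Cl₂.
Cl₂ equivalent: 1.159 mg/L × 636,000 L = 736.9 g.
Product at 56.4% available Cl: 736.9 / 0.564 = 1306 g.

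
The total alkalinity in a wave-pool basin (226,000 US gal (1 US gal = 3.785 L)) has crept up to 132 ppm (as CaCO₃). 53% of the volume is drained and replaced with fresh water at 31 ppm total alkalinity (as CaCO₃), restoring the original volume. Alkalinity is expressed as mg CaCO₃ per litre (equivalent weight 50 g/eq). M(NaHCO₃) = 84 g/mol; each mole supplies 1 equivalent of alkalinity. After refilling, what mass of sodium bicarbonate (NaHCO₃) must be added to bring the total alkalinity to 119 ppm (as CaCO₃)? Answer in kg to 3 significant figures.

58.2 kg

Volume: 226,000 US gal × 3.785 L/gal = 855,410 L.
After draining 53% and refilling: 132 × 0.47 + 31 × 0.53 = 78.47 ppm.
Deficit to target: 119 − 78.47 = 40.53 mg/L.
As CaCO₃: 40.53 mg/L × 855,410 L = 34,670 g; ÷ 50 g/eq ÷ 1 = 693.4 mol NaHCO₃.
Mass: 693.4 × 84 = 58,250 g.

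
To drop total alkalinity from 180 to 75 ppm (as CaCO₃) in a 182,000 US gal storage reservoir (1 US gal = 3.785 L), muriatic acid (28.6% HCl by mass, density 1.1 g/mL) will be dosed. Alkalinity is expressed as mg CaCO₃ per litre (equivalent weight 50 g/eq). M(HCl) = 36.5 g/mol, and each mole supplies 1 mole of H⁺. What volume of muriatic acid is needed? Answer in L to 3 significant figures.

168 L

Volume: 182,000 US gal × 3.785 L/gal = 688,870 L.
Alkalinity to neutralize: (180 − 75) = 105 mg/L as CaCO₃ × 688,870 L = 72,330 g as CaCO₃.
Equivalents of H⁺ required: 72,330 ÷ 50 g/eq = 1447 eq = 1447 mol HCl.
Mass of HCl: 1447 × 36.5 = 52,800 g.
Mass of 28.6% solution: 52,800 / 0.286 = 184,600 g.
Volume: 184,600 g ÷ 1.1 g/mL = 167,800 mL.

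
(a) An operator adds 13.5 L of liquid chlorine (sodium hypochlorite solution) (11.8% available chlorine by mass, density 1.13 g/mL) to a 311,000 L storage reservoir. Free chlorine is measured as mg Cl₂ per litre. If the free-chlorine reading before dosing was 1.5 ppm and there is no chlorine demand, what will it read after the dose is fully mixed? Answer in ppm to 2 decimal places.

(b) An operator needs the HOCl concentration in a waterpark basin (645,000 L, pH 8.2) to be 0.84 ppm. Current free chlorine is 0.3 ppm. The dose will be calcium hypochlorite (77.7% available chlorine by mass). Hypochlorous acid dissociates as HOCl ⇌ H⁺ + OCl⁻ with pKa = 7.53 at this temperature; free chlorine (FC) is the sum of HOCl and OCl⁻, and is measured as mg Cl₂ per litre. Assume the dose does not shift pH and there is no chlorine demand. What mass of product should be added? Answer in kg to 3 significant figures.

(a) Mass of solution: 13.5 L × 1000 mL/L × 1.13 g/mL = 15,250 g.
(a) Available chlorine delivered: 15,250 g × 0.118 = 1800 g as Cl₂.
(a) Concentration rise: 1800 g / 311,000 L = 5.788 mg/L = 5.79 ppm.
(a) Final FC: 1.5 + 5.79 = 7.29 ppm.

(b) [OCl⁻]/[HOCl] = 10^(pH − pKa) = 10^(8.2 − 7.53) = 4.677; fraction as HOCl = 1/(1 + 4.677) = 0.1761.
(b) Free chlorine required for 0.84 ppm HOCl: 0.84 / 0.1761 = 4.769 ppm.
(b) FC to add: 4.769 − 0.3 = 4.469 mg/L as Cl₂.
(b) Cl₂ equivalent: 4.469 mg/L × 645,000 L = 2882 g.
(b) Product at 77.7% available Cl: 2882 / 0.777 = 3710 g.

(a) 7.29 ppm; (b) 3.71 kg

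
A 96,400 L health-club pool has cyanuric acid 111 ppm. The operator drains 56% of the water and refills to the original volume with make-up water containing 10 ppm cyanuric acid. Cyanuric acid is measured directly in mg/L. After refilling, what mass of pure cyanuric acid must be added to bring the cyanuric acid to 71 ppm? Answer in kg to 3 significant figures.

1.60 kg

After draining 56% and refilling: 111 × 0.44 + 10 × 0.56 = 54.44 ppm.
Deficit to target: 71 − 54.44 = 16.56 mg/L.
Mass: 16.56 mg/L × 96,400 L = 1596 g cyanuric acid.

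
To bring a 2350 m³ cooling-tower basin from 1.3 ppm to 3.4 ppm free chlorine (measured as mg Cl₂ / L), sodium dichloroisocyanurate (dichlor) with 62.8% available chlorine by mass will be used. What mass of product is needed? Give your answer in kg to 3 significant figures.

Volume: 2350 m³ = 2,350,000 L.
Chlorine deficit: 3.4 − 1.3 = 2.1 ppm = 2.1 mg/L as Cl₂.
Cl₂ equivalent needed: 2.1 mg/L × 2,350,000 L = 4,935,000 mg = 4935 g.
Product at 62.8% available chlorine: 4935 / 0.628 = 7858 g.

7.86 kg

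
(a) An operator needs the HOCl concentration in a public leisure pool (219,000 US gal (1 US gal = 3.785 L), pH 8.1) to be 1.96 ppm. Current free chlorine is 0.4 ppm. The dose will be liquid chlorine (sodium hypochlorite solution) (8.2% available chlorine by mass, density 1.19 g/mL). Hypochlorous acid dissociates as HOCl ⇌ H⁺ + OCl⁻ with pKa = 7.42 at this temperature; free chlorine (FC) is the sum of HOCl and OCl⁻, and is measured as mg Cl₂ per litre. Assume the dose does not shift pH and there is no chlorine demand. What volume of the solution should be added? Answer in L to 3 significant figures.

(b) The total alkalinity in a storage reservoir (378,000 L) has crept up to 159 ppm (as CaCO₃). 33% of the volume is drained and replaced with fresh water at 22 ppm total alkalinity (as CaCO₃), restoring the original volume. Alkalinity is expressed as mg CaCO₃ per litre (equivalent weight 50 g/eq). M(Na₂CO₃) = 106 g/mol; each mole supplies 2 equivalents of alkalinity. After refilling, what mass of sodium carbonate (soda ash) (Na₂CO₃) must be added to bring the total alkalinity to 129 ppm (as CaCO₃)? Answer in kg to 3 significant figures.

(a) Volume: 219,000 US gal × 3.785 L/gal = 828,915 L.
(a) [OCl⁻]/[HOCl] = 10^(pH − pKa) = 10^(8.1 − 7.42) = 4.786; fraction as HOCl = 1/(1 + 4.786) = 0.1728.
(a) Free chlorine required for 1.96 ppm HOCl: 1.96 / 0.1728 = 11.34 ppm.
(a) FC to add: 11.34 − 0.4 = 10.94 mg/L as Cl₂.
(a) Cl₂ equivalent: 10.94 mg/L × 828,915 L = 9069 g.
(a) Product at 8.2% available Cl: 9069 / 0.082 = 110,600 g.
(a) Volume: 110,600 g ÷ 1.19 g/mL = 92,940 mL.

(b) After draining 33% and refilling: 159 × 0.67 + 22 × 0.33 = 113.79 ppm.
(b) Deficit to target: 129 − 113.79 = 15.21 mg/L.
(b) As CaCO₃: 15.21 mg/L × 378,000 L = 5749 g; ÷ 50 g/eq ÷ 2 = 57.49 mol Na₂CO₃.
(b) Mass: 57.49 × 106 = 6094 g.

(a) 92.9 L; (b) 6.09 kg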